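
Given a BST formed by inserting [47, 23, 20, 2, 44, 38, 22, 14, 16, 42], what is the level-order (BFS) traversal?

Tree insertion order: [47, 23, 20, 2, 44, 38, 22, 14, 16, 42]
Tree (level-order array): [47, 23, None, 20, 44, 2, 22, 38, None, None, 14, None, None, None, 42, None, 16]
BFS from the root, enqueuing left then right child of each popped node:
  queue [47] -> pop 47, enqueue [23], visited so far: [47]
  queue [23] -> pop 23, enqueue [20, 44], visited so far: [47, 23]
  queue [20, 44] -> pop 20, enqueue [2, 22], visited so far: [47, 23, 20]
  queue [44, 2, 22] -> pop 44, enqueue [38], visited so far: [47, 23, 20, 44]
  queue [2, 22, 38] -> pop 2, enqueue [14], visited so far: [47, 23, 20, 44, 2]
  queue [22, 38, 14] -> pop 22, enqueue [none], visited so far: [47, 23, 20, 44, 2, 22]
  queue [38, 14] -> pop 38, enqueue [42], visited so far: [47, 23, 20, 44, 2, 22, 38]
  queue [14, 42] -> pop 14, enqueue [16], visited so far: [47, 23, 20, 44, 2, 22, 38, 14]
  queue [42, 16] -> pop 42, enqueue [none], visited so far: [47, 23, 20, 44, 2, 22, 38, 14, 42]
  queue [16] -> pop 16, enqueue [none], visited so far: [47, 23, 20, 44, 2, 22, 38, 14, 42, 16]
Result: [47, 23, 20, 44, 2, 22, 38, 14, 42, 16]


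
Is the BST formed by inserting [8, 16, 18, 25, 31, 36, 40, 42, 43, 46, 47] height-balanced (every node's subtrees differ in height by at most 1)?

Tree (level-order array): [8, None, 16, None, 18, None, 25, None, 31, None, 36, None, 40, None, 42, None, 43, None, 46, None, 47]
Definition: a tree is height-balanced if, at every node, |h(left) - h(right)| <= 1 (empty subtree has height -1).
Bottom-up per-node check:
  node 47: h_left=-1, h_right=-1, diff=0 [OK], height=0
  node 46: h_left=-1, h_right=0, diff=1 [OK], height=1
  node 43: h_left=-1, h_right=1, diff=2 [FAIL (|-1-1|=2 > 1)], height=2
  node 42: h_left=-1, h_right=2, diff=3 [FAIL (|-1-2|=3 > 1)], height=3
  node 40: h_left=-1, h_right=3, diff=4 [FAIL (|-1-3|=4 > 1)], height=4
  node 36: h_left=-1, h_right=4, diff=5 [FAIL (|-1-4|=5 > 1)], height=5
  node 31: h_left=-1, h_right=5, diff=6 [FAIL (|-1-5|=6 > 1)], height=6
  node 25: h_left=-1, h_right=6, diff=7 [FAIL (|-1-6|=7 > 1)], height=7
  node 18: h_left=-1, h_right=7, diff=8 [FAIL (|-1-7|=8 > 1)], height=8
  node 16: h_left=-1, h_right=8, diff=9 [FAIL (|-1-8|=9 > 1)], height=9
  node 8: h_left=-1, h_right=9, diff=10 [FAIL (|-1-9|=10 > 1)], height=10
Node 43 violates the condition: |-1 - 1| = 2 > 1.
Result: Not balanced


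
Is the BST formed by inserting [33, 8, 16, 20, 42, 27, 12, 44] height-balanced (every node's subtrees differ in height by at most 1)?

Tree (level-order array): [33, 8, 42, None, 16, None, 44, 12, 20, None, None, None, None, None, 27]
Definition: a tree is height-balanced if, at every node, |h(left) - h(right)| <= 1 (empty subtree has height -1).
Bottom-up per-node check:
  node 12: h_left=-1, h_right=-1, diff=0 [OK], height=0
  node 27: h_left=-1, h_right=-1, diff=0 [OK], height=0
  node 20: h_left=-1, h_right=0, diff=1 [OK], height=1
  node 16: h_left=0, h_right=1, diff=1 [OK], height=2
  node 8: h_left=-1, h_right=2, diff=3 [FAIL (|-1-2|=3 > 1)], height=3
  node 44: h_left=-1, h_right=-1, diff=0 [OK], height=0
  node 42: h_left=-1, h_right=0, diff=1 [OK], height=1
  node 33: h_left=3, h_right=1, diff=2 [FAIL (|3-1|=2 > 1)], height=4
Node 8 violates the condition: |-1 - 2| = 3 > 1.
Result: Not balanced


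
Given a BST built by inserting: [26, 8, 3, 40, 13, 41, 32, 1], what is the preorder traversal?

Tree insertion order: [26, 8, 3, 40, 13, 41, 32, 1]
Tree (level-order array): [26, 8, 40, 3, 13, 32, 41, 1]
Preorder traversal: [26, 8, 3, 1, 13, 40, 32, 41]


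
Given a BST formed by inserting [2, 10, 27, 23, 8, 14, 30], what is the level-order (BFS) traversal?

Tree insertion order: [2, 10, 27, 23, 8, 14, 30]
Tree (level-order array): [2, None, 10, 8, 27, None, None, 23, 30, 14]
BFS from the root, enqueuing left then right child of each popped node:
  queue [2] -> pop 2, enqueue [10], visited so far: [2]
  queue [10] -> pop 10, enqueue [8, 27], visited so far: [2, 10]
  queue [8, 27] -> pop 8, enqueue [none], visited so far: [2, 10, 8]
  queue [27] -> pop 27, enqueue [23, 30], visited so far: [2, 10, 8, 27]
  queue [23, 30] -> pop 23, enqueue [14], visited so far: [2, 10, 8, 27, 23]
  queue [30, 14] -> pop 30, enqueue [none], visited so far: [2, 10, 8, 27, 23, 30]
  queue [14] -> pop 14, enqueue [none], visited so far: [2, 10, 8, 27, 23, 30, 14]
Result: [2, 10, 8, 27, 23, 30, 14]


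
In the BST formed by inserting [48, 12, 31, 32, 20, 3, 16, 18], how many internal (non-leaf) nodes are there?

Tree built from: [48, 12, 31, 32, 20, 3, 16, 18]
Tree (level-order array): [48, 12, None, 3, 31, None, None, 20, 32, 16, None, None, None, None, 18]
Rule: An internal node has at least one child.
Per-node child counts:
  node 48: 1 child(ren)
  node 12: 2 child(ren)
  node 3: 0 child(ren)
  node 31: 2 child(ren)
  node 20: 1 child(ren)
  node 16: 1 child(ren)
  node 18: 0 child(ren)
  node 32: 0 child(ren)
Matching nodes: [48, 12, 31, 20, 16]
Count of internal (non-leaf) nodes: 5


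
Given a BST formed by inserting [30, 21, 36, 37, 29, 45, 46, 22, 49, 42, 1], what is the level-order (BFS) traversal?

Tree insertion order: [30, 21, 36, 37, 29, 45, 46, 22, 49, 42, 1]
Tree (level-order array): [30, 21, 36, 1, 29, None, 37, None, None, 22, None, None, 45, None, None, 42, 46, None, None, None, 49]
BFS from the root, enqueuing left then right child of each popped node:
  queue [30] -> pop 30, enqueue [21, 36], visited so far: [30]
  queue [21, 36] -> pop 21, enqueue [1, 29], visited so far: [30, 21]
  queue [36, 1, 29] -> pop 36, enqueue [37], visited so far: [30, 21, 36]
  queue [1, 29, 37] -> pop 1, enqueue [none], visited so far: [30, 21, 36, 1]
  queue [29, 37] -> pop 29, enqueue [22], visited so far: [30, 21, 36, 1, 29]
  queue [37, 22] -> pop 37, enqueue [45], visited so far: [30, 21, 36, 1, 29, 37]
  queue [22, 45] -> pop 22, enqueue [none], visited so far: [30, 21, 36, 1, 29, 37, 22]
  queue [45] -> pop 45, enqueue [42, 46], visited so far: [30, 21, 36, 1, 29, 37, 22, 45]
  queue [42, 46] -> pop 42, enqueue [none], visited so far: [30, 21, 36, 1, 29, 37, 22, 45, 42]
  queue [46] -> pop 46, enqueue [49], visited so far: [30, 21, 36, 1, 29, 37, 22, 45, 42, 46]
  queue [49] -> pop 49, enqueue [none], visited so far: [30, 21, 36, 1, 29, 37, 22, 45, 42, 46, 49]
Result: [30, 21, 36, 1, 29, 37, 22, 45, 42, 46, 49]


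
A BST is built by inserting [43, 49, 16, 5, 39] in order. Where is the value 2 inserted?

Starting tree (level order): [43, 16, 49, 5, 39]
Insertion path: 43 -> 16 -> 5
Result: insert 2 as left child of 5
Final tree (level order): [43, 16, 49, 5, 39, None, None, 2]


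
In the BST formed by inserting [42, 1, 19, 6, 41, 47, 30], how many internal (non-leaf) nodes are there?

Tree built from: [42, 1, 19, 6, 41, 47, 30]
Tree (level-order array): [42, 1, 47, None, 19, None, None, 6, 41, None, None, 30]
Rule: An internal node has at least one child.
Per-node child counts:
  node 42: 2 child(ren)
  node 1: 1 child(ren)
  node 19: 2 child(ren)
  node 6: 0 child(ren)
  node 41: 1 child(ren)
  node 30: 0 child(ren)
  node 47: 0 child(ren)
Matching nodes: [42, 1, 19, 41]
Count of internal (non-leaf) nodes: 4


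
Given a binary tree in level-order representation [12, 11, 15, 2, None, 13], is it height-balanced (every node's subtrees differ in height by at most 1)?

Tree (level-order array): [12, 11, 15, 2, None, 13]
Definition: a tree is height-balanced if, at every node, |h(left) - h(right)| <= 1 (empty subtree has height -1).
Bottom-up per-node check:
  node 2: h_left=-1, h_right=-1, diff=0 [OK], height=0
  node 11: h_left=0, h_right=-1, diff=1 [OK], height=1
  node 13: h_left=-1, h_right=-1, diff=0 [OK], height=0
  node 15: h_left=0, h_right=-1, diff=1 [OK], height=1
  node 12: h_left=1, h_right=1, diff=0 [OK], height=2
All nodes satisfy the balance condition.
Result: Balanced


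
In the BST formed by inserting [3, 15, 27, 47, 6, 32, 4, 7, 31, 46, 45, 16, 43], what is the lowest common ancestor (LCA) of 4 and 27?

Tree insertion order: [3, 15, 27, 47, 6, 32, 4, 7, 31, 46, 45, 16, 43]
Tree (level-order array): [3, None, 15, 6, 27, 4, 7, 16, 47, None, None, None, None, None, None, 32, None, 31, 46, None, None, 45, None, 43]
In a BST, the LCA of p=4, q=27 is the first node v on the
root-to-leaf path with p <= v <= q (go left if both < v, right if both > v).
Walk from root:
  at 3: both 4 and 27 > 3, go right
  at 15: 4 <= 15 <= 27, this is the LCA
LCA = 15


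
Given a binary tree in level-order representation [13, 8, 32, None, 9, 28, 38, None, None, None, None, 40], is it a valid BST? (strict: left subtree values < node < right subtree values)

Level-order array: [13, 8, 32, None, 9, 28, 38, None, None, None, None, 40]
Validate using subtree bounds (lo, hi): at each node, require lo < value < hi,
then recurse left with hi=value and right with lo=value.
Preorder trace (stopping at first violation):
  at node 13 with bounds (-inf, +inf): OK
  at node 8 with bounds (-inf, 13): OK
  at node 9 with bounds (8, 13): OK
  at node 32 with bounds (13, +inf): OK
  at node 28 with bounds (13, 32): OK
  at node 38 with bounds (32, +inf): OK
  at node 40 with bounds (32, 38): VIOLATION
Node 40 violates its bound: not (32 < 40 < 38).
Result: Not a valid BST


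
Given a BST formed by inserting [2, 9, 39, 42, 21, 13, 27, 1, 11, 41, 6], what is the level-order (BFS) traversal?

Tree insertion order: [2, 9, 39, 42, 21, 13, 27, 1, 11, 41, 6]
Tree (level-order array): [2, 1, 9, None, None, 6, 39, None, None, 21, 42, 13, 27, 41, None, 11]
BFS from the root, enqueuing left then right child of each popped node:
  queue [2] -> pop 2, enqueue [1, 9], visited so far: [2]
  queue [1, 9] -> pop 1, enqueue [none], visited so far: [2, 1]
  queue [9] -> pop 9, enqueue [6, 39], visited so far: [2, 1, 9]
  queue [6, 39] -> pop 6, enqueue [none], visited so far: [2, 1, 9, 6]
  queue [39] -> pop 39, enqueue [21, 42], visited so far: [2, 1, 9, 6, 39]
  queue [21, 42] -> pop 21, enqueue [13, 27], visited so far: [2, 1, 9, 6, 39, 21]
  queue [42, 13, 27] -> pop 42, enqueue [41], visited so far: [2, 1, 9, 6, 39, 21, 42]
  queue [13, 27, 41] -> pop 13, enqueue [11], visited so far: [2, 1, 9, 6, 39, 21, 42, 13]
  queue [27, 41, 11] -> pop 27, enqueue [none], visited so far: [2, 1, 9, 6, 39, 21, 42, 13, 27]
  queue [41, 11] -> pop 41, enqueue [none], visited so far: [2, 1, 9, 6, 39, 21, 42, 13, 27, 41]
  queue [11] -> pop 11, enqueue [none], visited so far: [2, 1, 9, 6, 39, 21, 42, 13, 27, 41, 11]
Result: [2, 1, 9, 6, 39, 21, 42, 13, 27, 41, 11]


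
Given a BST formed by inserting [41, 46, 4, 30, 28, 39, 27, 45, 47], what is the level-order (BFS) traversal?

Tree insertion order: [41, 46, 4, 30, 28, 39, 27, 45, 47]
Tree (level-order array): [41, 4, 46, None, 30, 45, 47, 28, 39, None, None, None, None, 27]
BFS from the root, enqueuing left then right child of each popped node:
  queue [41] -> pop 41, enqueue [4, 46], visited so far: [41]
  queue [4, 46] -> pop 4, enqueue [30], visited so far: [41, 4]
  queue [46, 30] -> pop 46, enqueue [45, 47], visited so far: [41, 4, 46]
  queue [30, 45, 47] -> pop 30, enqueue [28, 39], visited so far: [41, 4, 46, 30]
  queue [45, 47, 28, 39] -> pop 45, enqueue [none], visited so far: [41, 4, 46, 30, 45]
  queue [47, 28, 39] -> pop 47, enqueue [none], visited so far: [41, 4, 46, 30, 45, 47]
  queue [28, 39] -> pop 28, enqueue [27], visited so far: [41, 4, 46, 30, 45, 47, 28]
  queue [39, 27] -> pop 39, enqueue [none], visited so far: [41, 4, 46, 30, 45, 47, 28, 39]
  queue [27] -> pop 27, enqueue [none], visited so far: [41, 4, 46, 30, 45, 47, 28, 39, 27]
Result: [41, 4, 46, 30, 45, 47, 28, 39, 27]


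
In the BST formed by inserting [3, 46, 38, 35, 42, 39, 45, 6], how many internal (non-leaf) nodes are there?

Tree built from: [3, 46, 38, 35, 42, 39, 45, 6]
Tree (level-order array): [3, None, 46, 38, None, 35, 42, 6, None, 39, 45]
Rule: An internal node has at least one child.
Per-node child counts:
  node 3: 1 child(ren)
  node 46: 1 child(ren)
  node 38: 2 child(ren)
  node 35: 1 child(ren)
  node 6: 0 child(ren)
  node 42: 2 child(ren)
  node 39: 0 child(ren)
  node 45: 0 child(ren)
Matching nodes: [3, 46, 38, 35, 42]
Count of internal (non-leaf) nodes: 5


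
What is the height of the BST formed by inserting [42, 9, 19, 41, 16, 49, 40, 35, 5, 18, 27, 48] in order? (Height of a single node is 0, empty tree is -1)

Insertion order: [42, 9, 19, 41, 16, 49, 40, 35, 5, 18, 27, 48]
Tree (level-order array): [42, 9, 49, 5, 19, 48, None, None, None, 16, 41, None, None, None, 18, 40, None, None, None, 35, None, 27]
Compute height bottom-up (empty subtree = -1):
  height(5) = 1 + max(-1, -1) = 0
  height(18) = 1 + max(-1, -1) = 0
  height(16) = 1 + max(-1, 0) = 1
  height(27) = 1 + max(-1, -1) = 0
  height(35) = 1 + max(0, -1) = 1
  height(40) = 1 + max(1, -1) = 2
  height(41) = 1 + max(2, -1) = 3
  height(19) = 1 + max(1, 3) = 4
  height(9) = 1 + max(0, 4) = 5
  height(48) = 1 + max(-1, -1) = 0
  height(49) = 1 + max(0, -1) = 1
  height(42) = 1 + max(5, 1) = 6
Height = 6


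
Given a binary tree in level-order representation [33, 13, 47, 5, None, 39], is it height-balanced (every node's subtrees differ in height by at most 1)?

Tree (level-order array): [33, 13, 47, 5, None, 39]
Definition: a tree is height-balanced if, at every node, |h(left) - h(right)| <= 1 (empty subtree has height -1).
Bottom-up per-node check:
  node 5: h_left=-1, h_right=-1, diff=0 [OK], height=0
  node 13: h_left=0, h_right=-1, diff=1 [OK], height=1
  node 39: h_left=-1, h_right=-1, diff=0 [OK], height=0
  node 47: h_left=0, h_right=-1, diff=1 [OK], height=1
  node 33: h_left=1, h_right=1, diff=0 [OK], height=2
All nodes satisfy the balance condition.
Result: Balanced


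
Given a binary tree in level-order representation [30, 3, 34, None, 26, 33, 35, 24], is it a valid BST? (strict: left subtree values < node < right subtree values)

Level-order array: [30, 3, 34, None, 26, 33, 35, 24]
Validate using subtree bounds (lo, hi): at each node, require lo < value < hi,
then recurse left with hi=value and right with lo=value.
Preorder trace (stopping at first violation):
  at node 30 with bounds (-inf, +inf): OK
  at node 3 with bounds (-inf, 30): OK
  at node 26 with bounds (3, 30): OK
  at node 24 with bounds (3, 26): OK
  at node 34 with bounds (30, +inf): OK
  at node 33 with bounds (30, 34): OK
  at node 35 with bounds (34, +inf): OK
No violation found at any node.
Result: Valid BST


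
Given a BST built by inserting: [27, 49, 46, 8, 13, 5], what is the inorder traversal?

Tree insertion order: [27, 49, 46, 8, 13, 5]
Tree (level-order array): [27, 8, 49, 5, 13, 46]
Inorder traversal: [5, 8, 13, 27, 46, 49]


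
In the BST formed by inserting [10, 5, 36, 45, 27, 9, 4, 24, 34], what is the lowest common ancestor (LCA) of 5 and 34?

Tree insertion order: [10, 5, 36, 45, 27, 9, 4, 24, 34]
Tree (level-order array): [10, 5, 36, 4, 9, 27, 45, None, None, None, None, 24, 34]
In a BST, the LCA of p=5, q=34 is the first node v on the
root-to-leaf path with p <= v <= q (go left if both < v, right if both > v).
Walk from root:
  at 10: 5 <= 10 <= 34, this is the LCA
LCA = 10


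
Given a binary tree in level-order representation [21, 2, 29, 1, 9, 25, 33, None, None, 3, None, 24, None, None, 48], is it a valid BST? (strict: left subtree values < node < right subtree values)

Level-order array: [21, 2, 29, 1, 9, 25, 33, None, None, 3, None, 24, None, None, 48]
Validate using subtree bounds (lo, hi): at each node, require lo < value < hi,
then recurse left with hi=value and right with lo=value.
Preorder trace (stopping at first violation):
  at node 21 with bounds (-inf, +inf): OK
  at node 2 with bounds (-inf, 21): OK
  at node 1 with bounds (-inf, 2): OK
  at node 9 with bounds (2, 21): OK
  at node 3 with bounds (2, 9): OK
  at node 29 with bounds (21, +inf): OK
  at node 25 with bounds (21, 29): OK
  at node 24 with bounds (21, 25): OK
  at node 33 with bounds (29, +inf): OK
  at node 48 with bounds (33, +inf): OK
No violation found at any node.
Result: Valid BST


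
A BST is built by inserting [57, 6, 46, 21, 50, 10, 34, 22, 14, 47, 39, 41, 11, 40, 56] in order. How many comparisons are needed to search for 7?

Search path for 7: 57 -> 6 -> 46 -> 21 -> 10
Found: False
Comparisons: 5


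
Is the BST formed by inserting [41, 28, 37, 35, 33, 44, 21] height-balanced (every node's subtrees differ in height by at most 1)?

Tree (level-order array): [41, 28, 44, 21, 37, None, None, None, None, 35, None, 33]
Definition: a tree is height-balanced if, at every node, |h(left) - h(right)| <= 1 (empty subtree has height -1).
Bottom-up per-node check:
  node 21: h_left=-1, h_right=-1, diff=0 [OK], height=0
  node 33: h_left=-1, h_right=-1, diff=0 [OK], height=0
  node 35: h_left=0, h_right=-1, diff=1 [OK], height=1
  node 37: h_left=1, h_right=-1, diff=2 [FAIL (|1--1|=2 > 1)], height=2
  node 28: h_left=0, h_right=2, diff=2 [FAIL (|0-2|=2 > 1)], height=3
  node 44: h_left=-1, h_right=-1, diff=0 [OK], height=0
  node 41: h_left=3, h_right=0, diff=3 [FAIL (|3-0|=3 > 1)], height=4
Node 37 violates the condition: |1 - -1| = 2 > 1.
Result: Not balanced


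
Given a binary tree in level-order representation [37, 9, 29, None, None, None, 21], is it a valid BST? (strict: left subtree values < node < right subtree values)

Level-order array: [37, 9, 29, None, None, None, 21]
Validate using subtree bounds (lo, hi): at each node, require lo < value < hi,
then recurse left with hi=value and right with lo=value.
Preorder trace (stopping at first violation):
  at node 37 with bounds (-inf, +inf): OK
  at node 9 with bounds (-inf, 37): OK
  at node 29 with bounds (37, +inf): VIOLATION
Node 29 violates its bound: not (37 < 29 < +inf).
Result: Not a valid BST


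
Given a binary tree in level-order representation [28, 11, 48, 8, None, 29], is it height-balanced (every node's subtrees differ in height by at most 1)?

Tree (level-order array): [28, 11, 48, 8, None, 29]
Definition: a tree is height-balanced if, at every node, |h(left) - h(right)| <= 1 (empty subtree has height -1).
Bottom-up per-node check:
  node 8: h_left=-1, h_right=-1, diff=0 [OK], height=0
  node 11: h_left=0, h_right=-1, diff=1 [OK], height=1
  node 29: h_left=-1, h_right=-1, diff=0 [OK], height=0
  node 48: h_left=0, h_right=-1, diff=1 [OK], height=1
  node 28: h_left=1, h_right=1, diff=0 [OK], height=2
All nodes satisfy the balance condition.
Result: Balanced


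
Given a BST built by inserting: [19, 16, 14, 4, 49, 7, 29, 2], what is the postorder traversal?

Tree insertion order: [19, 16, 14, 4, 49, 7, 29, 2]
Tree (level-order array): [19, 16, 49, 14, None, 29, None, 4, None, None, None, 2, 7]
Postorder traversal: [2, 7, 4, 14, 16, 29, 49, 19]


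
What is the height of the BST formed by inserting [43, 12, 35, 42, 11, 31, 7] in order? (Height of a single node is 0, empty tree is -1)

Insertion order: [43, 12, 35, 42, 11, 31, 7]
Tree (level-order array): [43, 12, None, 11, 35, 7, None, 31, 42]
Compute height bottom-up (empty subtree = -1):
  height(7) = 1 + max(-1, -1) = 0
  height(11) = 1 + max(0, -1) = 1
  height(31) = 1 + max(-1, -1) = 0
  height(42) = 1 + max(-1, -1) = 0
  height(35) = 1 + max(0, 0) = 1
  height(12) = 1 + max(1, 1) = 2
  height(43) = 1 + max(2, -1) = 3
Height = 3


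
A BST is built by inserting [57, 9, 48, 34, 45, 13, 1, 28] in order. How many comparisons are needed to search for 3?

Search path for 3: 57 -> 9 -> 1
Found: False
Comparisons: 3


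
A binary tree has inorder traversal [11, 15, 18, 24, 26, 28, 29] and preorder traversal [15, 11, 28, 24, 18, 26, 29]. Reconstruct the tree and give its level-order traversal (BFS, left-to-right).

Inorder:  [11, 15, 18, 24, 26, 28, 29]
Preorder: [15, 11, 28, 24, 18, 26, 29]
Algorithm: preorder visits root first, so consume preorder in order;
for each root, split the current inorder slice at that value into
left-subtree inorder and right-subtree inorder, then recurse.
Recursive splits:
  root=15; inorder splits into left=[11], right=[18, 24, 26, 28, 29]
  root=11; inorder splits into left=[], right=[]
  root=28; inorder splits into left=[18, 24, 26], right=[29]
  root=24; inorder splits into left=[18], right=[26]
  root=18; inorder splits into left=[], right=[]
  root=26; inorder splits into left=[], right=[]
  root=29; inorder splits into left=[], right=[]
Reconstructed level-order: [15, 11, 28, 24, 29, 18, 26]


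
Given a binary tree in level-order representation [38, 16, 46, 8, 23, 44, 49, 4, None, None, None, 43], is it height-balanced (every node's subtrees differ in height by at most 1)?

Tree (level-order array): [38, 16, 46, 8, 23, 44, 49, 4, None, None, None, 43]
Definition: a tree is height-balanced if, at every node, |h(left) - h(right)| <= 1 (empty subtree has height -1).
Bottom-up per-node check:
  node 4: h_left=-1, h_right=-1, diff=0 [OK], height=0
  node 8: h_left=0, h_right=-1, diff=1 [OK], height=1
  node 23: h_left=-1, h_right=-1, diff=0 [OK], height=0
  node 16: h_left=1, h_right=0, diff=1 [OK], height=2
  node 43: h_left=-1, h_right=-1, diff=0 [OK], height=0
  node 44: h_left=0, h_right=-1, diff=1 [OK], height=1
  node 49: h_left=-1, h_right=-1, diff=0 [OK], height=0
  node 46: h_left=1, h_right=0, diff=1 [OK], height=2
  node 38: h_left=2, h_right=2, diff=0 [OK], height=3
All nodes satisfy the balance condition.
Result: Balanced


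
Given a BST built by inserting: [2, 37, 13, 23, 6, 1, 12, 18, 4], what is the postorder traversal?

Tree insertion order: [2, 37, 13, 23, 6, 1, 12, 18, 4]
Tree (level-order array): [2, 1, 37, None, None, 13, None, 6, 23, 4, 12, 18]
Postorder traversal: [1, 4, 12, 6, 18, 23, 13, 37, 2]


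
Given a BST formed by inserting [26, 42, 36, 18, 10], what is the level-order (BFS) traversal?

Tree insertion order: [26, 42, 36, 18, 10]
Tree (level-order array): [26, 18, 42, 10, None, 36]
BFS from the root, enqueuing left then right child of each popped node:
  queue [26] -> pop 26, enqueue [18, 42], visited so far: [26]
  queue [18, 42] -> pop 18, enqueue [10], visited so far: [26, 18]
  queue [42, 10] -> pop 42, enqueue [36], visited so far: [26, 18, 42]
  queue [10, 36] -> pop 10, enqueue [none], visited so far: [26, 18, 42, 10]
  queue [36] -> pop 36, enqueue [none], visited so far: [26, 18, 42, 10, 36]
Result: [26, 18, 42, 10, 36]


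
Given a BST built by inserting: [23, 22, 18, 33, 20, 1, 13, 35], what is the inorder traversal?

Tree insertion order: [23, 22, 18, 33, 20, 1, 13, 35]
Tree (level-order array): [23, 22, 33, 18, None, None, 35, 1, 20, None, None, None, 13]
Inorder traversal: [1, 13, 18, 20, 22, 23, 33, 35]


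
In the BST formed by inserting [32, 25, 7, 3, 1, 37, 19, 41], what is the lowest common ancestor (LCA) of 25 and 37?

Tree insertion order: [32, 25, 7, 3, 1, 37, 19, 41]
Tree (level-order array): [32, 25, 37, 7, None, None, 41, 3, 19, None, None, 1]
In a BST, the LCA of p=25, q=37 is the first node v on the
root-to-leaf path with p <= v <= q (go left if both < v, right if both > v).
Walk from root:
  at 32: 25 <= 32 <= 37, this is the LCA
LCA = 32


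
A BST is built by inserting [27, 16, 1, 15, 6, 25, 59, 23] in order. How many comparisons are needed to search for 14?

Search path for 14: 27 -> 16 -> 1 -> 15 -> 6
Found: False
Comparisons: 5


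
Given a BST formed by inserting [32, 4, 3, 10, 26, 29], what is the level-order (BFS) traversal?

Tree insertion order: [32, 4, 3, 10, 26, 29]
Tree (level-order array): [32, 4, None, 3, 10, None, None, None, 26, None, 29]
BFS from the root, enqueuing left then right child of each popped node:
  queue [32] -> pop 32, enqueue [4], visited so far: [32]
  queue [4] -> pop 4, enqueue [3, 10], visited so far: [32, 4]
  queue [3, 10] -> pop 3, enqueue [none], visited so far: [32, 4, 3]
  queue [10] -> pop 10, enqueue [26], visited so far: [32, 4, 3, 10]
  queue [26] -> pop 26, enqueue [29], visited so far: [32, 4, 3, 10, 26]
  queue [29] -> pop 29, enqueue [none], visited so far: [32, 4, 3, 10, 26, 29]
Result: [32, 4, 3, 10, 26, 29]


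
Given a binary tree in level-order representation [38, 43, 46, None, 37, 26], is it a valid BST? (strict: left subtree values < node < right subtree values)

Level-order array: [38, 43, 46, None, 37, 26]
Validate using subtree bounds (lo, hi): at each node, require lo < value < hi,
then recurse left with hi=value and right with lo=value.
Preorder trace (stopping at first violation):
  at node 38 with bounds (-inf, +inf): OK
  at node 43 with bounds (-inf, 38): VIOLATION
Node 43 violates its bound: not (-inf < 43 < 38).
Result: Not a valid BST


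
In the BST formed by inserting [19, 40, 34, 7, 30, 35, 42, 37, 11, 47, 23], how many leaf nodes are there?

Tree built from: [19, 40, 34, 7, 30, 35, 42, 37, 11, 47, 23]
Tree (level-order array): [19, 7, 40, None, 11, 34, 42, None, None, 30, 35, None, 47, 23, None, None, 37]
Rule: A leaf has 0 children.
Per-node child counts:
  node 19: 2 child(ren)
  node 7: 1 child(ren)
  node 11: 0 child(ren)
  node 40: 2 child(ren)
  node 34: 2 child(ren)
  node 30: 1 child(ren)
  node 23: 0 child(ren)
  node 35: 1 child(ren)
  node 37: 0 child(ren)
  node 42: 1 child(ren)
  node 47: 0 child(ren)
Matching nodes: [11, 23, 37, 47]
Count of leaf nodes: 4


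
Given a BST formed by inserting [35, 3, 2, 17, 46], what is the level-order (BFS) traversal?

Tree insertion order: [35, 3, 2, 17, 46]
Tree (level-order array): [35, 3, 46, 2, 17]
BFS from the root, enqueuing left then right child of each popped node:
  queue [35] -> pop 35, enqueue [3, 46], visited so far: [35]
  queue [3, 46] -> pop 3, enqueue [2, 17], visited so far: [35, 3]
  queue [46, 2, 17] -> pop 46, enqueue [none], visited so far: [35, 3, 46]
  queue [2, 17] -> pop 2, enqueue [none], visited so far: [35, 3, 46, 2]
  queue [17] -> pop 17, enqueue [none], visited so far: [35, 3, 46, 2, 17]
Result: [35, 3, 46, 2, 17]


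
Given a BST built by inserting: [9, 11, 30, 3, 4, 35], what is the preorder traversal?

Tree insertion order: [9, 11, 30, 3, 4, 35]
Tree (level-order array): [9, 3, 11, None, 4, None, 30, None, None, None, 35]
Preorder traversal: [9, 3, 4, 11, 30, 35]


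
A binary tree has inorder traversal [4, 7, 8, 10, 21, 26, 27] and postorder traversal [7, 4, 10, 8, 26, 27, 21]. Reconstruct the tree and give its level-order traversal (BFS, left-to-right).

Inorder:   [4, 7, 8, 10, 21, 26, 27]
Postorder: [7, 4, 10, 8, 26, 27, 21]
Algorithm: postorder visits root last, so walk postorder right-to-left;
each value is the root of the current inorder slice — split it at that
value, recurse on the right subtree first, then the left.
Recursive splits:
  root=21; inorder splits into left=[4, 7, 8, 10], right=[26, 27]
  root=27; inorder splits into left=[26], right=[]
  root=26; inorder splits into left=[], right=[]
  root=8; inorder splits into left=[4, 7], right=[10]
  root=10; inorder splits into left=[], right=[]
  root=4; inorder splits into left=[], right=[7]
  root=7; inorder splits into left=[], right=[]
Reconstructed level-order: [21, 8, 27, 4, 10, 26, 7]


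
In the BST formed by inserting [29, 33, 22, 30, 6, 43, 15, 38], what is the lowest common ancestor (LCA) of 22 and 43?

Tree insertion order: [29, 33, 22, 30, 6, 43, 15, 38]
Tree (level-order array): [29, 22, 33, 6, None, 30, 43, None, 15, None, None, 38]
In a BST, the LCA of p=22, q=43 is the first node v on the
root-to-leaf path with p <= v <= q (go left if both < v, right if both > v).
Walk from root:
  at 29: 22 <= 29 <= 43, this is the LCA
LCA = 29


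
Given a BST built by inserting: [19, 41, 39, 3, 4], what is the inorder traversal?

Tree insertion order: [19, 41, 39, 3, 4]
Tree (level-order array): [19, 3, 41, None, 4, 39]
Inorder traversal: [3, 4, 19, 39, 41]


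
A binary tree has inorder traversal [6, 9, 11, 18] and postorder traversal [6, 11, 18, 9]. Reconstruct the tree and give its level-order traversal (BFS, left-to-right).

Inorder:   [6, 9, 11, 18]
Postorder: [6, 11, 18, 9]
Algorithm: postorder visits root last, so walk postorder right-to-left;
each value is the root of the current inorder slice — split it at that
value, recurse on the right subtree first, then the left.
Recursive splits:
  root=9; inorder splits into left=[6], right=[11, 18]
  root=18; inorder splits into left=[11], right=[]
  root=11; inorder splits into left=[], right=[]
  root=6; inorder splits into left=[], right=[]
Reconstructed level-order: [9, 6, 18, 11]


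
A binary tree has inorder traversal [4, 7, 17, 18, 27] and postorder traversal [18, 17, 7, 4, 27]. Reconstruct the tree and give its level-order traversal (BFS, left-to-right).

Inorder:   [4, 7, 17, 18, 27]
Postorder: [18, 17, 7, 4, 27]
Algorithm: postorder visits root last, so walk postorder right-to-left;
each value is the root of the current inorder slice — split it at that
value, recurse on the right subtree first, then the left.
Recursive splits:
  root=27; inorder splits into left=[4, 7, 17, 18], right=[]
  root=4; inorder splits into left=[], right=[7, 17, 18]
  root=7; inorder splits into left=[], right=[17, 18]
  root=17; inorder splits into left=[], right=[18]
  root=18; inorder splits into left=[], right=[]
Reconstructed level-order: [27, 4, 7, 17, 18]


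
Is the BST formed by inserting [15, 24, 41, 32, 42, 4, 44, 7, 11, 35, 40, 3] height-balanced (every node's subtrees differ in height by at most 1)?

Tree (level-order array): [15, 4, 24, 3, 7, None, 41, None, None, None, 11, 32, 42, None, None, None, 35, None, 44, None, 40]
Definition: a tree is height-balanced if, at every node, |h(left) - h(right)| <= 1 (empty subtree has height -1).
Bottom-up per-node check:
  node 3: h_left=-1, h_right=-1, diff=0 [OK], height=0
  node 11: h_left=-1, h_right=-1, diff=0 [OK], height=0
  node 7: h_left=-1, h_right=0, diff=1 [OK], height=1
  node 4: h_left=0, h_right=1, diff=1 [OK], height=2
  node 40: h_left=-1, h_right=-1, diff=0 [OK], height=0
  node 35: h_left=-1, h_right=0, diff=1 [OK], height=1
  node 32: h_left=-1, h_right=1, diff=2 [FAIL (|-1-1|=2 > 1)], height=2
  node 44: h_left=-1, h_right=-1, diff=0 [OK], height=0
  node 42: h_left=-1, h_right=0, diff=1 [OK], height=1
  node 41: h_left=2, h_right=1, diff=1 [OK], height=3
  node 24: h_left=-1, h_right=3, diff=4 [FAIL (|-1-3|=4 > 1)], height=4
  node 15: h_left=2, h_right=4, diff=2 [FAIL (|2-4|=2 > 1)], height=5
Node 32 violates the condition: |-1 - 1| = 2 > 1.
Result: Not balanced


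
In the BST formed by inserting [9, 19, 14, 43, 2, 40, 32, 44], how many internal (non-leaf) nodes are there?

Tree built from: [9, 19, 14, 43, 2, 40, 32, 44]
Tree (level-order array): [9, 2, 19, None, None, 14, 43, None, None, 40, 44, 32]
Rule: An internal node has at least one child.
Per-node child counts:
  node 9: 2 child(ren)
  node 2: 0 child(ren)
  node 19: 2 child(ren)
  node 14: 0 child(ren)
  node 43: 2 child(ren)
  node 40: 1 child(ren)
  node 32: 0 child(ren)
  node 44: 0 child(ren)
Matching nodes: [9, 19, 43, 40]
Count of internal (non-leaf) nodes: 4


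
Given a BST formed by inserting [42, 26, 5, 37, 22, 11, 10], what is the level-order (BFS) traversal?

Tree insertion order: [42, 26, 5, 37, 22, 11, 10]
Tree (level-order array): [42, 26, None, 5, 37, None, 22, None, None, 11, None, 10]
BFS from the root, enqueuing left then right child of each popped node:
  queue [42] -> pop 42, enqueue [26], visited so far: [42]
  queue [26] -> pop 26, enqueue [5, 37], visited so far: [42, 26]
  queue [5, 37] -> pop 5, enqueue [22], visited so far: [42, 26, 5]
  queue [37, 22] -> pop 37, enqueue [none], visited so far: [42, 26, 5, 37]
  queue [22] -> pop 22, enqueue [11], visited so far: [42, 26, 5, 37, 22]
  queue [11] -> pop 11, enqueue [10], visited so far: [42, 26, 5, 37, 22, 11]
  queue [10] -> pop 10, enqueue [none], visited so far: [42, 26, 5, 37, 22, 11, 10]
Result: [42, 26, 5, 37, 22, 11, 10]


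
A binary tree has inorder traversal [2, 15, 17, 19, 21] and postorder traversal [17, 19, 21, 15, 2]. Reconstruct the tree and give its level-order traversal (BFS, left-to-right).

Inorder:   [2, 15, 17, 19, 21]
Postorder: [17, 19, 21, 15, 2]
Algorithm: postorder visits root last, so walk postorder right-to-left;
each value is the root of the current inorder slice — split it at that
value, recurse on the right subtree first, then the left.
Recursive splits:
  root=2; inorder splits into left=[], right=[15, 17, 19, 21]
  root=15; inorder splits into left=[], right=[17, 19, 21]
  root=21; inorder splits into left=[17, 19], right=[]
  root=19; inorder splits into left=[17], right=[]
  root=17; inorder splits into left=[], right=[]
Reconstructed level-order: [2, 15, 21, 19, 17]


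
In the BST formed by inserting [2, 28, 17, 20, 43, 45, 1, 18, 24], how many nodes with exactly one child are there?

Tree built from: [2, 28, 17, 20, 43, 45, 1, 18, 24]
Tree (level-order array): [2, 1, 28, None, None, 17, 43, None, 20, None, 45, 18, 24]
Rule: These are nodes with exactly 1 non-null child.
Per-node child counts:
  node 2: 2 child(ren)
  node 1: 0 child(ren)
  node 28: 2 child(ren)
  node 17: 1 child(ren)
  node 20: 2 child(ren)
  node 18: 0 child(ren)
  node 24: 0 child(ren)
  node 43: 1 child(ren)
  node 45: 0 child(ren)
Matching nodes: [17, 43]
Count of nodes with exactly one child: 2


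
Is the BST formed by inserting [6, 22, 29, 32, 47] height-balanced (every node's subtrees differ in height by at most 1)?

Tree (level-order array): [6, None, 22, None, 29, None, 32, None, 47]
Definition: a tree is height-balanced if, at every node, |h(left) - h(right)| <= 1 (empty subtree has height -1).
Bottom-up per-node check:
  node 47: h_left=-1, h_right=-1, diff=0 [OK], height=0
  node 32: h_left=-1, h_right=0, diff=1 [OK], height=1
  node 29: h_left=-1, h_right=1, diff=2 [FAIL (|-1-1|=2 > 1)], height=2
  node 22: h_left=-1, h_right=2, diff=3 [FAIL (|-1-2|=3 > 1)], height=3
  node 6: h_left=-1, h_right=3, diff=4 [FAIL (|-1-3|=4 > 1)], height=4
Node 29 violates the condition: |-1 - 1| = 2 > 1.
Result: Not balanced


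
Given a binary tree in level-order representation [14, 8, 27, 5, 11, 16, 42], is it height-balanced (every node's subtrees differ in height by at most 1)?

Tree (level-order array): [14, 8, 27, 5, 11, 16, 42]
Definition: a tree is height-balanced if, at every node, |h(left) - h(right)| <= 1 (empty subtree has height -1).
Bottom-up per-node check:
  node 5: h_left=-1, h_right=-1, diff=0 [OK], height=0
  node 11: h_left=-1, h_right=-1, diff=0 [OK], height=0
  node 8: h_left=0, h_right=0, diff=0 [OK], height=1
  node 16: h_left=-1, h_right=-1, diff=0 [OK], height=0
  node 42: h_left=-1, h_right=-1, diff=0 [OK], height=0
  node 27: h_left=0, h_right=0, diff=0 [OK], height=1
  node 14: h_left=1, h_right=1, diff=0 [OK], height=2
All nodes satisfy the balance condition.
Result: Balanced


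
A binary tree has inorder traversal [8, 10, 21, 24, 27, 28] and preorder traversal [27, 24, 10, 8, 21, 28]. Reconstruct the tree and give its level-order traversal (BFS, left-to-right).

Inorder:  [8, 10, 21, 24, 27, 28]
Preorder: [27, 24, 10, 8, 21, 28]
Algorithm: preorder visits root first, so consume preorder in order;
for each root, split the current inorder slice at that value into
left-subtree inorder and right-subtree inorder, then recurse.
Recursive splits:
  root=27; inorder splits into left=[8, 10, 21, 24], right=[28]
  root=24; inorder splits into left=[8, 10, 21], right=[]
  root=10; inorder splits into left=[8], right=[21]
  root=8; inorder splits into left=[], right=[]
  root=21; inorder splits into left=[], right=[]
  root=28; inorder splits into left=[], right=[]
Reconstructed level-order: [27, 24, 28, 10, 8, 21]


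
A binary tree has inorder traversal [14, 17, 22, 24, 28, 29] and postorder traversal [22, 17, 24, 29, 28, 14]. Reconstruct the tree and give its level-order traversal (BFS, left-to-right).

Inorder:   [14, 17, 22, 24, 28, 29]
Postorder: [22, 17, 24, 29, 28, 14]
Algorithm: postorder visits root last, so walk postorder right-to-left;
each value is the root of the current inorder slice — split it at that
value, recurse on the right subtree first, then the left.
Recursive splits:
  root=14; inorder splits into left=[], right=[17, 22, 24, 28, 29]
  root=28; inorder splits into left=[17, 22, 24], right=[29]
  root=29; inorder splits into left=[], right=[]
  root=24; inorder splits into left=[17, 22], right=[]
  root=17; inorder splits into left=[], right=[22]
  root=22; inorder splits into left=[], right=[]
Reconstructed level-order: [14, 28, 24, 29, 17, 22]


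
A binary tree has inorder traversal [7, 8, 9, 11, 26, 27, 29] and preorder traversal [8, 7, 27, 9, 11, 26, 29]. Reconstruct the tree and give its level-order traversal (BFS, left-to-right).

Inorder:  [7, 8, 9, 11, 26, 27, 29]
Preorder: [8, 7, 27, 9, 11, 26, 29]
Algorithm: preorder visits root first, so consume preorder in order;
for each root, split the current inorder slice at that value into
left-subtree inorder and right-subtree inorder, then recurse.
Recursive splits:
  root=8; inorder splits into left=[7], right=[9, 11, 26, 27, 29]
  root=7; inorder splits into left=[], right=[]
  root=27; inorder splits into left=[9, 11, 26], right=[29]
  root=9; inorder splits into left=[], right=[11, 26]
  root=11; inorder splits into left=[], right=[26]
  root=26; inorder splits into left=[], right=[]
  root=29; inorder splits into left=[], right=[]
Reconstructed level-order: [8, 7, 27, 9, 29, 11, 26]


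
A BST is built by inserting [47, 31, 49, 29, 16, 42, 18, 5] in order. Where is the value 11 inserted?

Starting tree (level order): [47, 31, 49, 29, 42, None, None, 16, None, None, None, 5, 18]
Insertion path: 47 -> 31 -> 29 -> 16 -> 5
Result: insert 11 as right child of 5
Final tree (level order): [47, 31, 49, 29, 42, None, None, 16, None, None, None, 5, 18, None, 11]


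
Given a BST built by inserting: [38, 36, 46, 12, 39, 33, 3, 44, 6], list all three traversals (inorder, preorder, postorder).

Tree insertion order: [38, 36, 46, 12, 39, 33, 3, 44, 6]
Tree (level-order array): [38, 36, 46, 12, None, 39, None, 3, 33, None, 44, None, 6]
Inorder (L, root, R): [3, 6, 12, 33, 36, 38, 39, 44, 46]
Preorder (root, L, R): [38, 36, 12, 3, 6, 33, 46, 39, 44]
Postorder (L, R, root): [6, 3, 33, 12, 36, 44, 39, 46, 38]


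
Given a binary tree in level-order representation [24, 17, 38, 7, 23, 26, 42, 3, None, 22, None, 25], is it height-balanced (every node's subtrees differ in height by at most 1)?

Tree (level-order array): [24, 17, 38, 7, 23, 26, 42, 3, None, 22, None, 25]
Definition: a tree is height-balanced if, at every node, |h(left) - h(right)| <= 1 (empty subtree has height -1).
Bottom-up per-node check:
  node 3: h_left=-1, h_right=-1, diff=0 [OK], height=0
  node 7: h_left=0, h_right=-1, diff=1 [OK], height=1
  node 22: h_left=-1, h_right=-1, diff=0 [OK], height=0
  node 23: h_left=0, h_right=-1, diff=1 [OK], height=1
  node 17: h_left=1, h_right=1, diff=0 [OK], height=2
  node 25: h_left=-1, h_right=-1, diff=0 [OK], height=0
  node 26: h_left=0, h_right=-1, diff=1 [OK], height=1
  node 42: h_left=-1, h_right=-1, diff=0 [OK], height=0
  node 38: h_left=1, h_right=0, diff=1 [OK], height=2
  node 24: h_left=2, h_right=2, diff=0 [OK], height=3
All nodes satisfy the balance condition.
Result: Balanced


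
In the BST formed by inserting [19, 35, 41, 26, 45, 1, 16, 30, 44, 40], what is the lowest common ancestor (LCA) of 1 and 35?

Tree insertion order: [19, 35, 41, 26, 45, 1, 16, 30, 44, 40]
Tree (level-order array): [19, 1, 35, None, 16, 26, 41, None, None, None, 30, 40, 45, None, None, None, None, 44]
In a BST, the LCA of p=1, q=35 is the first node v on the
root-to-leaf path with p <= v <= q (go left if both < v, right if both > v).
Walk from root:
  at 19: 1 <= 19 <= 35, this is the LCA
LCA = 19


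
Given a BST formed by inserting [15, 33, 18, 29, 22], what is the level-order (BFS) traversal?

Tree insertion order: [15, 33, 18, 29, 22]
Tree (level-order array): [15, None, 33, 18, None, None, 29, 22]
BFS from the root, enqueuing left then right child of each popped node:
  queue [15] -> pop 15, enqueue [33], visited so far: [15]
  queue [33] -> pop 33, enqueue [18], visited so far: [15, 33]
  queue [18] -> pop 18, enqueue [29], visited so far: [15, 33, 18]
  queue [29] -> pop 29, enqueue [22], visited so far: [15, 33, 18, 29]
  queue [22] -> pop 22, enqueue [none], visited so far: [15, 33, 18, 29, 22]
Result: [15, 33, 18, 29, 22]
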